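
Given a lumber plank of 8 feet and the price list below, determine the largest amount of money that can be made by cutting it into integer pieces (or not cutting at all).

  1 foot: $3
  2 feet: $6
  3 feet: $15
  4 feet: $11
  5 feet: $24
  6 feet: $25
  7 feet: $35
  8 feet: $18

39

Let v[k] be the best obtainable value from length k. For each k, try every first piece i and keep the best of price[i] + v[k−i].
v[1] = 3
v[2] = 6  (first piece 1, then v[1]=3)
v[3] = 15
v[4] = 18  (first piece 1, then v[3]=15)
v[5] = 24
v[6] = 30  (first piece 3, then v[3]=15)
v[7] = 35
v[8] = 39  (first piece 3, then v[5]=24)
One optimal cutting: 5 + 3 → $24 + $15 = $39.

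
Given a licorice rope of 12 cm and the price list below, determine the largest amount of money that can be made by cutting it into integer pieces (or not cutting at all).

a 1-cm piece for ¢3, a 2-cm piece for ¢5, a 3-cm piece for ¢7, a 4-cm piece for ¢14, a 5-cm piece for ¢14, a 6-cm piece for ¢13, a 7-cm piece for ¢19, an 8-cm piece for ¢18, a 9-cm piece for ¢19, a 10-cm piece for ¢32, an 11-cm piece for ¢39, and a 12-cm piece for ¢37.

Build R[k] bottom-up: R[k] = max over allowed piece i of (p[i] + R[k−i]).
R[1] = 3
R[2] = 6  (first piece 1, then R[1]=3)
R[3] = 9  (first piece 1, then R[2]=6)
R[4] = 14
R[5] = 17  (first piece 1, then R[4]=14)
R[6] = 20  (first piece 1, then R[5]=17)
R[7] = 23  (first piece 1, then R[6]=20)
R[8] = 28  (first piece 4, then R[4]=14)
R[9] = 31  (first piece 1, then R[8]=28)
R[10] = 34  (first piece 1, then R[9]=31)
R[11] = 39
R[12] = 42  (first piece 1, then R[11]=39)
One optimal cutting: 11 + 1 → ¢39 + ¢3 = ¢42.

42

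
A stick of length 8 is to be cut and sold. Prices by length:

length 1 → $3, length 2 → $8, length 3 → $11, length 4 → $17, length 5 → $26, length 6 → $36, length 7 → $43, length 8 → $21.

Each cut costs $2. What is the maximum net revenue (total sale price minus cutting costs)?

Consider every possible first cut. r[k] is the best of p[i]+r[k−i] over all sellable i≤k, charging 2 whenever i<k.
r[1] = 3
r[2] = max(3+3-2, 8+0) = 8
r[3] = max(3+8-2, 8+3-2, 11+0) = 11
r[4] = max(3+11-2, 8+8-2, 11+3-2, 17+0) = 17
r[5] = max(3+17-2, 8+11-2, 11+8-2, 17+3-2, 26+0) = 26
r[6] = max(3+26-2, 8+17-2, 11+11-2, 17+8-2, 26+3-2, 36+0) = 36
r[7] = max(3+36-2, 8+26-2, 11+17-2, …, 36+3-2, 43+0) = 43
r[8] = max(3+43-2, 8+36-2, 11+26-2, …, 43+3-2, 21+0) = 44
One optimal plan: pieces 7 + 1 (1 cut) → $46 − $2 = $44.

44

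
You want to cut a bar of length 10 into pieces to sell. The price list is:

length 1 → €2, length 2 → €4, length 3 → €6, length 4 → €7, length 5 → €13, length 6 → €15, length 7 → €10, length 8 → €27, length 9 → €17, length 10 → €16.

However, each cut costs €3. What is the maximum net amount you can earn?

Let v[k] be the best obtainable value from length k. For each k, try every first piece i and keep the best of price[i] + v[k−i] minus the 3 cut fee when i<k.
v[1] = 2
v[2] = max(2+2-3, 4+0) = 4
v[3] = max(2+4-3, 4+2-3, 6+0) = 6
v[4] = max(2+6-3, 4+4-3, 6+2-3, 7+0) = 7
v[5] = max(2+7-3, 4+6-3, 6+4-3, 7+2-3, 13+0) = 13
v[6] = max(2+13-3, 4+7-3, 6+6-3, 7+4-3, 13+2-3, 15+0) = 15
v[7] = max(2+15-3, 4+13-3, 6+7-3, …, 15+2-3, 10+0) = 14
v[8] = max(2+14-3, 4+15-3, 6+13-3, …, 10+2-3, 27+0) = 27
v[9] = max(2+27-3, 4+14-3, 6+15-3, …, 27+2-3, 17+0) = 26
v[10] = max(2+26-3, 4+27-3, 6+14-3, …, 17+2-3, 16+0) = 28
One optimal plan: pieces 8 + 2 (1 cut) → €31 − €3 = €28.

28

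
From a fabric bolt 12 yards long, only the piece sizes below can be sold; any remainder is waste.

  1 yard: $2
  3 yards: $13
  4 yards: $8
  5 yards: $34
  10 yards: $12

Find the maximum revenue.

72

Let f[k] be the best obtainable value from length k. For each k, try every first piece i and keep the best of price[i] + f[k−i].
f[1] = 2
f[2] = 4  (first piece 1, then f[1]=2)
f[3] = 13
f[4] = 15  (first piece 1, then f[3]=13)
f[5] = 34
f[6] = 36  (first piece 1, then f[5]=34)
f[7] = 38  (first piece 1, then f[6]=36)
f[8] = 47  (first piece 3, then f[5]=34)
f[9] = 49  (first piece 1, then f[8]=47)
f[10] = 68  (first piece 5, then f[5]=34)
f[11] = 70  (first piece 1, then f[10]=68)
f[12] = 72  (first piece 1, then f[11]=70)
One optimal cutting: 5 + 5 + 1 + 1 → $72.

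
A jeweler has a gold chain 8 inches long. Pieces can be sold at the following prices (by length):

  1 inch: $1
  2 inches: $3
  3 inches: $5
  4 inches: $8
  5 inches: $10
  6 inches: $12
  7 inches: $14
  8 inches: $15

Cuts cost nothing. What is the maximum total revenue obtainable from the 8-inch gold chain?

16

Build r[k] bottom-up: r[k] = max over allowed piece i of (p[i] + r[k−i]).
r[1] = 1
r[2] = 3
r[3] = 5
r[4] = 8
r[5] = 10
r[6] = 12
r[7] = 14
r[8] = 16  (first piece 4, then r[4]=8)
One optimal cutting: 4 + 4 → $8 + $8 = $16.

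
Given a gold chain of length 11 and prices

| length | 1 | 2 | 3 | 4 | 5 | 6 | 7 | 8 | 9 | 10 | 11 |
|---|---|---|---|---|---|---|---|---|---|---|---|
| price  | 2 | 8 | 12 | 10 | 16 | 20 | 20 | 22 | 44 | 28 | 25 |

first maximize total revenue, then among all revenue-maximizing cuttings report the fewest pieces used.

Let r[k] be the best obtainable value from length k. For each k, try every first piece i and keep the best of price[i] + r[k−i].
r[1] = 2
r[2] = 8
r[3] = 12
r[4] = 16  (first piece 2, then r[2]=8)
r[5] = 20  (first piece 2, then r[3]=12)
r[6] = 24  (first piece 2, then r[4]=16)
r[7] = 28  (first piece 2, then r[5]=20)
r[8] = 32  (first piece 2, then r[6]=24)
r[9] = 44
r[10] = 46  (first piece 1, then r[9]=44)
r[11] = 52  (first piece 2, then r[9]=44)
Maximum revenue is $52.
Now minimize piece count subject to staying optimal: for each k, pieces[k] = 1 + min over i with p[i]+r[k−i]=r[k] of pieces[k−i].
pieces[8] = 3
pieces[9] = 1
pieces[10] = 2
pieces[11] = 2

2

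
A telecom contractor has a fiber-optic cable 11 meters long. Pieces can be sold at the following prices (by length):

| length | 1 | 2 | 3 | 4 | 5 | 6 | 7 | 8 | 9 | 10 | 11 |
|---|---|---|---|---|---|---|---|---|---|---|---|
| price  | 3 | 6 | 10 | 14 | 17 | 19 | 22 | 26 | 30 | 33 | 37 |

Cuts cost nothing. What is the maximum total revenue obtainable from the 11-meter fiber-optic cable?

38

Build r[k] bottom-up: r[k] = max over allowed piece i of (p[i] + r[k−i]).
r[1] = 3
r[2] = max(3+3, 6+0) = 6
r[3] = max(3+6, 6+3, 10+0) = 10
r[4] = max(3+10, 6+6, 10+3, 14+0) = 14
r[5] = max(3+14, 6+10, 10+6, 14+3, 17+0) = 17
r[6] = max(3+17, 6+14, 10+10, 14+6, 17+3, 19+0) = 20
r[7] = max(3+20, 6+17, 10+14, …, 19+3, 22+0) = 24
r[8] = max(3+24, 6+20, 10+17, …, 22+3, 26+0) = 28
r[9] = max(3+28, 6+24, 10+20, …, 26+3, 30+0) = 31
r[10] = max(3+31, 6+28, 10+24, …, 30+3, 33+0) = 34
r[11] = max(3+34, 6+31, 10+28, …, 33+3, 37+0) = 38
One optimal cutting: 4 + 4 + 3 → $14 + $14 + $10 = $38.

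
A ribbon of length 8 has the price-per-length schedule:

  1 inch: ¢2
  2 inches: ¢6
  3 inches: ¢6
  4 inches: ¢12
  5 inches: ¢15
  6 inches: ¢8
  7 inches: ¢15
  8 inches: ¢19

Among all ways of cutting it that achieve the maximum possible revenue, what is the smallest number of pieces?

2

Let r[k] be the best obtainable value from length k. For each k, try every first piece i and keep the best of price[i] + r[k−i].
r[1] = 2
r[2] = max(2+2, 6+0) = 6
r[3] = max(2+6, 6+2, 6+0) = 8
r[4] = max(2+8, 6+6, 6+2, 12+0) = 12
r[5] = max(2+12, 6+8, 6+6, 12+2, 15+0) = 15
r[6] = max(2+15, 6+12, 6+8, 12+6, 15+2, 8+0) = 18
r[7] = max(2+18, 6+15, 6+12, …, 8+2, 15+0) = 21
r[8] = max(2+21, 6+18, 6+15, …, 15+2, 19+0) = 24
Maximum revenue is ¢24.
Now minimize piece count subject to staying optimal: for each k, pieces[k] = 1 + min over i with p[i]+r[k−i]=r[k] of pieces[k−i].
pieces[5] = 1
pieces[6] = 2
pieces[7] = 2
pieces[8] = 2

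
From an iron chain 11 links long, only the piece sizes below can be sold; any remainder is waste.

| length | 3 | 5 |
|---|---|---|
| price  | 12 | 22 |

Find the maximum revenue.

Consider every possible first cut. best[k] is the best of p[i]+best[k−i] over all sellable i≤k.
best[1] = 0
best[2] = 0
best[3] = 12
best[4] = 12
best[5] = max(12+0, 22+0) = 22
best[6] = max(12+12, 22+0) = 24
best[7] = max(12+12, 22+0) = 24
best[8] = max(12+22, 22+12) = 34
best[9] = max(12+24, 22+12) = 36
best[10] = max(12+24, 22+22) = 44
best[11] = max(12+34, 22+24) = 46
One optimal cutting: 5 + 3 + 3 → $46.

46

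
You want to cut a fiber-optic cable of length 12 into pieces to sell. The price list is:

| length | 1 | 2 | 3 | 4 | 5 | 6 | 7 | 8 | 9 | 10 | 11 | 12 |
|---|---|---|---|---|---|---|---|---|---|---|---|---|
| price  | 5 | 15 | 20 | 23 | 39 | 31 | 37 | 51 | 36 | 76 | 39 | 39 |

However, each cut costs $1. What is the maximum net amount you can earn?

91

Let r[k] be the best obtainable value from length k. For each k, try every first piece i and keep the best of price[i] + r[k−i] minus the 1 cut fee when i<k.
r[1] = 5
r[2] = 15
r[3] = 20
r[4] = 29  (first piece 2, then r[2]=15)
r[5] = 39
r[6] = 43  (first piece 1, then r[5]=39)
r[7] = 53  (first piece 2, then r[5]=39)
r[8] = 58  (first piece 3, then r[5]=39)
r[9] = 67  (first piece 2, then r[7]=53)
r[10] = 77  (first piece 5, then r[5]=39)
r[11] = 81  (first piece 1, then r[10]=77)
r[12] = 91  (first piece 2, then r[10]=77)
One optimal plan: pieces 5 + 5 + 2 (2 cuts) → $93 − $2 = $91.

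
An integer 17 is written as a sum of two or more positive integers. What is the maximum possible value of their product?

486

Define m[k] = max over 1≤i<k of i · max(k−i, m[k−i]); the inner max lets the remainder stay uncut if that's better.
m[2] = 1×max(1,0) = 1×1 = 1
m[3] = 1×max(2,1) = 1×2 = 2
m[4] = 2×max(2,1) = 2×2 = 4
m[5] = 2×max(3,2) = 2×3 = 6
m[6] = 3×max(3,2) = 3×3 = 9
m[7] = 2×max(5,6) = 2×6 = 12
m[8] = 2×max(6,9) = 2×9 = 18
m[9] = 3×max(6,9) = 3×9 = 27
m[10] = 2×max(8,18) = 2×18 = 36
m[11] = 2×max(9,27) = 2×27 = 54
m[12] = 3×max(9,27) = 3×27 = 81
m[13] = 2×max(11,54) = 2×54 = 108
m[14] = 2×max(12,81) = 2×81 = 162
m[15] = 3×max(12,81) = 3×81 = 243
m[16] = 2×max(14,162) = 2×162 = 324
m[17] = 2×max(15,243) = 2×243 = 486
One optimal split: 3 + 3 + 3 + 3 + 3 + 2; product 3×3×3×3×3×2 = 486.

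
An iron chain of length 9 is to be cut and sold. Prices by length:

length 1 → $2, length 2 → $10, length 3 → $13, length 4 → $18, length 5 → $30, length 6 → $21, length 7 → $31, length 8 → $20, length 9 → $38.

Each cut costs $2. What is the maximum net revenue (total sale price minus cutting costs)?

Build r[k] bottom-up: r[k] = max over allowed piece i of (p[i] + r[k−i]) − 2 per cut.
r[1] = 2
r[2] = max(2+2-2, 10+0) = 10
r[3] = max(2+10-2, 10+2-2, 13+0) = 13
r[4] = max(2+13-2, 10+10-2, 13+2-2, 18+0) = 18
r[5] = max(2+18-2, 10+13-2, 13+10-2, 18+2-2, 30+0) = 30
r[6] = max(2+30-2, 10+18-2, 13+13-2, 18+10-2, 30+2-2, 21+0) = 30
r[7] = max(2+30-2, 10+30-2, 13+18-2, …, 21+2-2, 31+0) = 38
r[8] = max(2+38-2, 10+30-2, 13+30-2, …, 31+2-2, 20+0) = 41
r[9] = max(2+41-2, 10+38-2, 13+30-2, …, 20+2-2, 38+0) = 46
One optimal plan: pieces 5 + 2 + 2 (2 cuts) → $50 − $4 = $46.

46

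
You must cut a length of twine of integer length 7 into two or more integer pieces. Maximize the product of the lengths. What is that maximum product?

12

Define prod[k] = max over 1≤i<k of i · max(k−i, prod[k−i]); the inner max lets the remainder stay uncut if that's better.
prod[2] = 1·max(1,0) = 1·1 = 1
prod[3] = 1·max(2,1) = 1·2 = 2
prod[4] = 2·max(2,1) = 2·2 = 4
prod[5] = 2·max(3,2) = 2·3 = 6
prod[6] = 3·max(3,2) = 3·3 = 9
prod[7] = 2·max(5,6) = 2·6 = 12
One optimal split: 3 + 2 + 2; product 3·2·2 = 12.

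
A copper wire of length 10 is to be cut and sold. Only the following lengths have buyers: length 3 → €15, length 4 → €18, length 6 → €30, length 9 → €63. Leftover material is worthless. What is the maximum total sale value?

Build r[k] bottom-up: r[k] = max over allowed piece i of (p[i] + r[k−i]).
r[1] = 0
r[2] = 0
r[3] = 15
r[4] = max(15+0, 18+0) = 18
r[5] = max(15+0, 18+0) = 18
r[6] = max(15+15, 18+0, 30+0) = 30
r[7] = max(15+18, 18+15, 30+0) = 33
r[8] = max(15+18, 18+18, 30+0) = 36
r[9] = max(15+30, 18+18, 30+15, 63+0) = 63
r[10] = max(15+33, 18+30, 30+18, 63+0) = 63
One optimal cutting: pieces 9 with 1 meter of scrap → €63.

63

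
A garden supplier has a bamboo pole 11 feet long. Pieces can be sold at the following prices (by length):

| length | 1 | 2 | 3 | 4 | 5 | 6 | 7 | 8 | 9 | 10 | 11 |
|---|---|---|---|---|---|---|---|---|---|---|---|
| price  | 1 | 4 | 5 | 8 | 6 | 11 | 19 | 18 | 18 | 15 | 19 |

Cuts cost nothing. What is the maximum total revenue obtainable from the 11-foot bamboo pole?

27

Consider every possible first cut. best[k] is the best of p[i]+best[k−i] over all sellable i≤k.
best[1] = 1
best[2] = 4
best[3] = 5  (first piece 1, then best[2]=4)
best[4] = 8  (first piece 2, then best[2]=4)
best[5] = 9  (first piece 1, then best[4]=8)
best[6] = 12  (first piece 2, then best[4]=8)
best[7] = 19
best[8] = 20  (first piece 1, then best[7]=19)
best[9] = 23  (first piece 2, then best[7]=19)
best[10] = 24  (first piece 1, then best[9]=23)
best[11] = 27  (first piece 2, then best[9]=23)
One optimal cutting: 7 + 2 + 2 → $19 + $4 + $4 = $27.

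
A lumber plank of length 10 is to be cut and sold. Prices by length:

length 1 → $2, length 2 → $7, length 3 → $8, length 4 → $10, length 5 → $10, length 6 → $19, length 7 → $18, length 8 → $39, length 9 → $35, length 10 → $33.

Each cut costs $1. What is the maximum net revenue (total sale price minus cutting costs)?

45

Build r[k] bottom-up: r[k] = max over allowed piece i of (p[i] + r[k−i]) − 1 per cut.
r[1] = 2
r[2] = max(2+2-1, 7+0) = 7
r[3] = max(2+7-1, 7+2-1, 8+0) = 8
r[4] = max(2+8-1, 7+7-1, 8+2-1, 10+0) = 13
r[5] = max(2+13-1, 7+8-1, 8+7-1, 10+2-1, 10+0) = 14
r[6] = max(2+14-1, 7+13-1, 8+8-1, 10+7-1, 10+2-1, 19+0) = 19
r[7] = max(2+19-1, 7+14-1, 8+13-1, …, 19+2-1, 18+0) = 20
r[8] = max(2+20-1, 7+19-1, 8+14-1, …, 18+2-1, 39+0) = 39
r[9] = max(2+39-1, 7+20-1, 8+19-1, …, 39+2-1, 35+0) = 40
r[10] = max(2+40-1, 7+39-1, 8+20-1, …, 35+2-1, 33+0) = 45
One optimal plan: pieces 8 + 2 (1 cut) → $46 − $1 = $45.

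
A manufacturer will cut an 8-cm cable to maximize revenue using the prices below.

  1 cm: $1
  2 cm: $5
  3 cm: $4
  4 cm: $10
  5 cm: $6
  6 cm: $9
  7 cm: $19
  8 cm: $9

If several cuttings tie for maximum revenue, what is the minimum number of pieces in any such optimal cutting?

Build r[k] bottom-up: r[k] = max over allowed piece i of (p[i] + r[k−i]).
r[1] = 1
r[2] = max(1+1, 5+0) = 5
r[3] = max(1+5, 5+1, 4+0) = 6
r[4] = max(1+6, 5+5, 4+1, 10+0) = 10
r[5] = max(1+10, 5+6, 4+5, 10+1, 6+0) = 11
r[6] = max(1+11, 5+10, 4+6, 10+5, 6+1, 9+0) = 15
r[7] = max(1+15, 5+11, 4+10, …, 9+1, 19+0) = 19
r[8] = max(1+19, 5+15, 4+11, …, 19+1, 9+0) = 20
Maximum revenue is $20.
Now minimize piece count subject to staying optimal: for each k, pieces[k] = 1 + min over i with p[i]+r[k−i]=r[k] of pieces[k−i].
pieces[5] = 2
pieces[6] = 2
pieces[7] = 1
pieces[8] = 2

2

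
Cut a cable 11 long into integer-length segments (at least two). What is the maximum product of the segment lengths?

Let f[k] be the best product for length k (with at least one cut). For each first piece i, the rest contributes max(k−i, f[k−i]).
f[2] = 1×max(1,0) = 1×1 = 1
f[3] = 1×max(2,1) = 1×2 = 2
f[4] = 2×max(2,1) = 2×2 = 4
f[5] = 2×max(3,2) = 2×3 = 6
f[6] = 3×max(3,2) = 3×3 = 9
f[7] = 2×max(5,6) = 2×6 = 12
f[8] = 2×max(6,9) = 2×9 = 18
f[9] = 3×max(6,9) = 3×9 = 27
f[10] = 2×max(8,18) = 2×18 = 36
f[11] = 2×max(9,27) = 2×27 = 54
One optimal split: 3 + 3 + 3 + 2; product 3×3×3×2 = 54.

54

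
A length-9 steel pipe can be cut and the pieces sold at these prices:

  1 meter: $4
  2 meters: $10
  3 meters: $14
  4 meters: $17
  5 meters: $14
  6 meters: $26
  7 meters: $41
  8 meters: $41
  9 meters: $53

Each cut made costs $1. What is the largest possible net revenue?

Build r[k] bottom-up: r[k] = max over allowed piece i of (p[i] + r[k−i]) − 1 per cut.
r[1] = 4
r[2] = 10
r[3] = 14
r[4] = 19  (first piece 2, then r[2]=10)
r[5] = 23  (first piece 2, then r[3]=14)
r[6] = 28  (first piece 2, then r[4]=19)
r[7] = 41
r[8] = 44  (first piece 1, then r[7]=41)
r[9] = 53
Best is to make no cuts and sell whole for $53.

53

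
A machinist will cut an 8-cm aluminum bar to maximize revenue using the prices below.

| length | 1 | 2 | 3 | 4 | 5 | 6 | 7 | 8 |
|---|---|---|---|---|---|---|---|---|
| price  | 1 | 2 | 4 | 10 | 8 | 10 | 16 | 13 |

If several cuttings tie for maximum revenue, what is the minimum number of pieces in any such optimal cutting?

Build r[k] bottom-up: r[k] = max over allowed piece i of (p[i] + r[k−i]).
r[1] = 1
r[2] = 2  (first piece 1, then r[1]=1)
r[3] = 4
r[4] = 10
r[5] = 11  (first piece 1, then r[4]=10)
r[6] = 12  (first piece 1, then r[5]=11)
r[7] = 16
r[8] = 20  (first piece 4, then r[4]=10)
Maximum revenue is $20.
Now minimize piece count subject to staying optimal: for each k, pieces[k] = 1 + min over i with p[i]+r[k−i]=r[k] of pieces[k−i].
pieces[5] = 2
pieces[6] = 2
pieces[7] = 1
pieces[8] = 2

2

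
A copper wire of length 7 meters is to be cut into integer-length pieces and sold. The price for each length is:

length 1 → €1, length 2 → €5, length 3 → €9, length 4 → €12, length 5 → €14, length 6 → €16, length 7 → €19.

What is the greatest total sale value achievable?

Build R[k] bottom-up: R[k] = max over allowed piece i of (p[i] + R[k−i]).
R[1] = 1
R[2] = 5
R[3] = 9
R[4] = 12
R[5] = 14  (first piece 2, then R[3]=9)
R[6] = 18  (first piece 3, then R[3]=9)
R[7] = 21  (first piece 3, then R[4]=12)
One optimal cutting: 4 + 3 → €12 + €9 = €21.

21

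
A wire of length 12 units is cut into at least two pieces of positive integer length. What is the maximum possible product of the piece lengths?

Fill g[k] for k=2..12: at each k try every first piece i and multiply by the better of (k−i) uncut or g[k−i].
g[2] = 1·max(1,0) = 1·1 = 1
g[3] = 1·max(2,1) = 1·2 = 2
g[4] = 2·max(2,1) = 2·2 = 4
g[5] = 2·max(3,2) = 2·3 = 6
g[6] = 3·max(3,2) = 3·3 = 9
g[7] = 2·max(5,6) = 2·6 = 12
g[8] = 2·max(6,9) = 2·9 = 18
g[9] = 3·max(6,9) = 3·9 = 27
g[10] = 2·max(8,18) = 2·18 = 36
g[11] = 2·max(9,27) = 2·27 = 54
g[12] = 3·max(9,27) = 3·27 = 81
One optimal split: 3 + 3 + 3 + 3; product 3·3·3·3 = 81.

81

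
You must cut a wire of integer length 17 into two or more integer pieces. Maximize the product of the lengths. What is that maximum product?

486

Fill g[k] for k=2..17: at each k try every first piece i and multiply by the better of (k−i) uncut or g[k−i].
g[2] = 1×max(1,0) = 1×1 = 1
g[3] = max(1×2, 2×1) = 2
g[4] = max(1×3, 2×2, 3×1) = 4
g[5] = max(1×4, 2×3, 3×2, 4×1) = 6
g[6] = max(1×6, 2×4, 3×3, 4×2, 5×1) = 9
g[7] = max(1×9, 2×6, 3×4, 4×3, 5×2, 6×1) = 12
g[8] = max(1×12, 2×9, 3×6, …, 6×2, 7×1) = 18
g[9] = max(1×18, 2×12, 3×9, …, 7×2, 8×1) = 27
g[10] = max(1×27, 2×18, 3×12, …, 8×2, 9×1) = 36
g[11] = max(1×36, 2×27, 3×18, …, 9×2, 10×1) = 54
g[12] = max(1×54, 2×36, 3×27, …, 10×2, 11×1) = 81
g[13] = max(1×81, 2×54, 3×36, …, 11×2, 12×1) = 108
g[14] = max(1×108, 2×81, 3×54, …, 12×2, 13×1) = 162
g[15] = max(1×162, 2×108, 3×81, …, 13×2, 14×1) = 243
g[16] = max(1×243, 2×162, 3×108, …, 14×2, 15×1) = 324
g[17] = max(1×324, 2×243, 3×162, …, 15×2, 16×1) = 486
One optimal split: 3 + 3 + 3 + 3 + 3 + 2; product 3×3×3×3×3×2 = 486.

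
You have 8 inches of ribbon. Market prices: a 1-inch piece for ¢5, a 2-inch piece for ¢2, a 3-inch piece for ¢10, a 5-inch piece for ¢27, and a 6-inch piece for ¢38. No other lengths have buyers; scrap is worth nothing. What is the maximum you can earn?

Build r[k] bottom-up: r[k] = max over allowed piece i of (p[i] + r[k−i]).
r[1] = 5
r[2] = 10  (first piece 1, then r[1]=5)
r[3] = 15  (first piece 1, then r[2]=10)
r[4] = 20  (first piece 1, then r[3]=15)
r[5] = 27
r[6] = 38
r[7] = 43  (first piece 1, then r[6]=38)
r[8] = 48  (first piece 1, then r[7]=43)
One optimal cutting: 6 + 1 + 1 → ¢48.

48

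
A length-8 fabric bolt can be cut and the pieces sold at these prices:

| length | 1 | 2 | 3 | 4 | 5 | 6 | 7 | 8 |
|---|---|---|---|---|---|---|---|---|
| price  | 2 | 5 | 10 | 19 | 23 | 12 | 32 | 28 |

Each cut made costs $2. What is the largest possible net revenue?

Build r[k] bottom-up: r[k] = max over allowed piece i of (p[i] + r[k−i]) − 2 per cut.
r[1] = 2
r[2] = max(2+2-2, 5+0) = 5
r[3] = max(2+5-2, 5+2-2, 10+0) = 10
r[4] = max(2+10-2, 5+5-2, 10+2-2, 19+0) = 19
r[5] = max(2+19-2, 5+10-2, 10+5-2, 19+2-2, 23+0) = 23
r[6] = max(2+23-2, 5+19-2, 10+10-2, 19+5-2, 23+2-2, 12+0) = 23
r[7] = max(2+23-2, 5+23-2, 10+19-2, …, 12+2-2, 32+0) = 32
r[8] = max(2+32-2, 5+23-2, 10+23-2, …, 32+2-2, 28+0) = 36
One optimal plan: pieces 4 + 4 (1 cut) → $38 − $2 = $36.

36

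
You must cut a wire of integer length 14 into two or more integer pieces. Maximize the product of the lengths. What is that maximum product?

Fill g[k] for k=2..14: at each k try every first piece i and multiply by the better of (k−i) uncut or g[k−i].
g[2] = 1×max(1,0) = 1×1 = 1
g[3] = max(1×2, 2×1) = 2
g[4] = max(1×3, 2×2, 3×1) = 4
g[5] = max(1×4, 2×3, 3×2, 4×1) = 6
g[6] = max(1×6, 2×4, 3×3, 4×2, 5×1) = 9
g[7] = max(1×9, 2×6, 3×4, 4×3, 5×2, 6×1) = 12
g[8] = max(1×12, 2×9, 3×6, …, 6×2, 7×1) = 18
g[9] = max(1×18, 2×12, 3×9, …, 7×2, 8×1) = 27
g[10] = max(1×27, 2×18, 3×12, …, 8×2, 9×1) = 36
g[11] = max(1×36, 2×27, 3×18, …, 9×2, 10×1) = 54
g[12] = max(1×54, 2×36, 3×27, …, 10×2, 11×1) = 81
g[13] = max(1×81, 2×54, 3×36, …, 11×2, 12×1) = 108
g[14] = max(1×108, 2×81, 3×54, …, 12×2, 13×1) = 162
One optimal split: 3 + 3 + 3 + 3 + 2; product 3×3×3×3×2 = 162.

162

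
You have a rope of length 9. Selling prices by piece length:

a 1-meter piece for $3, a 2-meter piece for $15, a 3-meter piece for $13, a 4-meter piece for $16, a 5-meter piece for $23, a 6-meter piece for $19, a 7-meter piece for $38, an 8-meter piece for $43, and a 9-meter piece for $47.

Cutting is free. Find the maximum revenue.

63

Build R[k] bottom-up: R[k] = max over allowed piece i of (p[i] + R[k−i]).
R[1] = 3
R[2] = max(3+3, 15+0) = 15
R[3] = max(3+15, 15+3, 13+0) = 18
R[4] = max(3+18, 15+15, 13+3, 16+0) = 30
R[5] = max(3+30, 15+18, 13+15, 16+3, 23+0) = 33
R[6] = max(3+33, 15+30, 13+18, 16+15, 23+3, 19+0) = 45
R[7] = max(3+45, 15+33, 13+30, …, 19+3, 38+0) = 48
R[8] = max(3+48, 15+45, 13+33, …, 38+3, 43+0) = 60
R[9] = max(3+60, 15+48, 13+45, …, 43+3, 47+0) = 63
One optimal cutting: 2 + 2 + 2 + 2 + 1 → $15 + $15 + $15 + $15 + $3 = $63.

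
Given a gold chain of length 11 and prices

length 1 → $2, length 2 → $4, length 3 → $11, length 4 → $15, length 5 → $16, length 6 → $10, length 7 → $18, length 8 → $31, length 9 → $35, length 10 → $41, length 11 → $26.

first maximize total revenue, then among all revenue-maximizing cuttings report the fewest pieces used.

2

Build r[k] bottom-up: r[k] = max over allowed piece i of (p[i] + r[k−i]).
r[1] = 2
r[2] = 4  (first piece 1, then r[1]=2)
r[3] = 11
r[4] = 15
r[5] = 17  (first piece 1, then r[4]=15)
r[6] = 22  (first piece 3, then r[3]=11)
r[7] = 26  (first piece 3, then r[4]=15)
r[8] = 31
r[9] = 35
r[10] = 41
r[11] = 43  (first piece 1, then r[10]=41)
Maximum revenue is $43.
Now minimize piece count subject to staying optimal: for each k, pieces[k] = 1 + min over i with p[i]+r[k−i]=r[k] of pieces[k−i].
pieces[8] = 1
pieces[9] = 1
pieces[10] = 1
pieces[11] = 2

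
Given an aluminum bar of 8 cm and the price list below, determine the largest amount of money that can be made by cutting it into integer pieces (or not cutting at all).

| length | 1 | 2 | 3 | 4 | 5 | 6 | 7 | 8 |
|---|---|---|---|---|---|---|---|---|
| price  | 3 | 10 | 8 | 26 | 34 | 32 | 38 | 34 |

52

Consider every possible first cut. best[k] is the best of p[i]+best[k−i] over all sellable i≤k.
best[1] = 3
best[2] = 10
best[3] = 13  (first piece 1, then best[2]=10)
best[4] = 26
best[5] = 34
best[6] = 37  (first piece 1, then best[5]=34)
best[7] = 44  (first piece 2, then best[5]=34)
best[8] = 52  (first piece 4, then best[4]=26)
One optimal cutting: 4 + 4 → $26 + $26 = $52.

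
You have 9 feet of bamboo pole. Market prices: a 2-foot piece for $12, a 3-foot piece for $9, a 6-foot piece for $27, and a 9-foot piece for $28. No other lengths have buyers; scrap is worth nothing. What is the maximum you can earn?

Consider every possible first cut. f[k] is the best of p[i]+f[k−i] over all sellable i≤k.
f[1] = 0
f[2] = 12
f[3] = max(12+0, 9+0) = 12
f[4] = max(12+12, 9+0) = 24
f[5] = max(12+12, 9+12) = 24
f[6] = max(12+24, 9+12, 27+0) = 36
f[7] = max(12+24, 9+24, 27+0) = 36
f[8] = max(12+36, 9+24, 27+12) = 48
f[9] = max(12+36, 9+36, 27+12, 28+0) = 48
One optimal cutting: pieces 2 + 2 + 2 + 2 with 1 foot of scrap → $48.

48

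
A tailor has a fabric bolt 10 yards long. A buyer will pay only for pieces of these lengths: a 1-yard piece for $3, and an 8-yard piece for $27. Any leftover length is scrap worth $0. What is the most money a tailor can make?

Let f[k] be the best obtainable value from length k. For each k, try every first piece i and keep the best of price[i] + f[k−i].
f[1] = 3
f[2] = 6  (first piece 1, then f[1]=3)
f[3] = 9  (first piece 1, then f[2]=6)
f[4] = 12  (first piece 1, then f[3]=9)
f[5] = 15  (first piece 1, then f[4]=12)
f[6] = 18  (first piece 1, then f[5]=15)
f[7] = 21  (first piece 1, then f[6]=18)
f[8] = 27
f[9] = 30  (first piece 1, then f[8]=27)
f[10] = 33  (first piece 1, then f[9]=30)
One optimal cutting: 8 + 1 + 1 → $33.

33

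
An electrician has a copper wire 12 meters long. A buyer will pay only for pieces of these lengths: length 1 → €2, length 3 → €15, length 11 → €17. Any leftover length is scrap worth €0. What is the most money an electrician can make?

60

Let r[k] be the best obtainable value from length k. For each k, try every first piece i and keep the best of price[i] + r[k−i].
r[1] = 2
r[2] = 4  (first piece 1, then r[1]=2)
r[3] = 15
r[4] = 17  (first piece 1, then r[3]=15)
r[5] = 19  (first piece 1, then r[4]=17)
r[6] = 30  (first piece 3, then r[3]=15)
r[7] = 32  (first piece 1, then r[6]=30)
r[8] = 34  (first piece 1, then r[7]=32)
r[9] = 45  (first piece 3, then r[6]=30)
r[10] = 47  (first piece 1, then r[9]=45)
r[11] = 49  (first piece 1, then r[10]=47)
r[12] = 60  (first piece 3, then r[9]=45)
One optimal cutting: 3 + 3 + 3 + 3 → €60.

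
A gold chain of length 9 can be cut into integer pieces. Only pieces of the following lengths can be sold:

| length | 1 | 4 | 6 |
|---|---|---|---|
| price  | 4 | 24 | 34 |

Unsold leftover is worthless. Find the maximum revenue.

Build f[k] bottom-up: f[k] = max over allowed piece i of (p[i] + f[k−i]).
f[1] = 4
f[2] = 8  (first piece 1, then f[1]=4)
f[3] = 12  (first piece 1, then f[2]=8)
f[4] = max(4+12, 24+0) = 24
f[5] = max(4+24, 24+4) = 28
f[6] = max(4+28, 24+8, 34+0) = 34
f[7] = max(4+34, 24+12, 34+4) = 38
f[8] = max(4+38, 24+24, 34+8) = 48
f[9] = max(4+48, 24+28, 34+12) = 52
One optimal cutting: 4 + 4 + 1 → $52.

52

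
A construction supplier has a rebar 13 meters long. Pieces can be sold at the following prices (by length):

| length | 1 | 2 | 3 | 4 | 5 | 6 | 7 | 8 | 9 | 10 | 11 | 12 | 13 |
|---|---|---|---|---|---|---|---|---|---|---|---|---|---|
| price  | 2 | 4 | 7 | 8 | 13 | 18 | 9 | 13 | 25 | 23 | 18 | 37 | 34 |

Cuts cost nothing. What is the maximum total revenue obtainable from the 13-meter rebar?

39

Consider every possible first cut. R[k] is the best of p[i]+R[k−i] over all sellable i≤k.
R[1] = 2
R[2] = max(2+2, 4+0) = 4
R[3] = max(2+4, 4+2, 7+0) = 7
R[4] = max(2+7, 4+4, 7+2, 8+0) = 9
R[5] = max(2+9, 4+7, 7+4, 8+2, 13+0) = 13
R[6] = max(2+13, 4+9, 7+7, 8+4, 13+2, 18+0) = 18
R[7] = max(2+18, 4+13, 7+9, …, 18+2, 9+0) = 20
R[8] = max(2+20, 4+18, 7+13, …, 9+2, 13+0) = 22
R[9] = max(2+22, 4+20, 7+18, …, 13+2, 25+0) = 25
R[10] = max(2+25, 4+22, 7+20, …, 25+2, 23+0) = 27
R[11] = max(2+27, 4+25, 7+22, …, 23+2, 18+0) = 31
R[12] = max(2+31, 4+27, 7+25, …, 18+2, 37+0) = 37
R[13] = max(2+37, 4+31, 7+27, …, 37+2, 34+0) = 39
One optimal cutting: 12 + 1 → ₹37 + ₹2 = ₹39.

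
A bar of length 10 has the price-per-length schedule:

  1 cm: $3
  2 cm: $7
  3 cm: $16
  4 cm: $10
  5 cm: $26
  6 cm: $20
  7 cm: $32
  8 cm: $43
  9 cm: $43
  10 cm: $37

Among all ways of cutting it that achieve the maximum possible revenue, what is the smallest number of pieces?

Consider every possible first cut. r[k] is the best of p[i]+r[k−i] over all sellable i≤k.
r[1] = 3
r[2] = max(3+3, 7+0) = 7
r[3] = max(3+7, 7+3, 16+0) = 16
r[4] = max(3+16, 7+7, 16+3, 10+0) = 19
r[5] = max(3+19, 7+16, 16+7, 10+3, 26+0) = 26
r[6] = max(3+26, 7+19, 16+16, 10+7, 26+3, 20+0) = 32
r[7] = max(3+32, 7+26, 16+19, …, 20+3, 32+0) = 35
r[8] = max(3+35, 7+32, 16+26, …, 32+3, 43+0) = 43
r[9] = max(3+43, 7+35, 16+32, …, 43+3, 43+0) = 48
r[10] = max(3+48, 7+43, 16+35, …, 43+3, 37+0) = 52
Maximum revenue is $52.
Now minimize piece count subject to staying optimal: for each k, pieces[k] = 1 + min over i with p[i]+r[k−i]=r[k] of pieces[k−i].
pieces[7] = 3
pieces[8] = 1
pieces[9] = 3
pieces[10] = 2

2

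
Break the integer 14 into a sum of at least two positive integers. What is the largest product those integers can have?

162

Define P[k] = max over 1≤i<k of i · max(k−i, P[k−i]); the inner max lets the remainder stay uncut if that's better.
P[2] = 1×max(1,0) = 1×1 = 1
P[3] = 1×max(2,1) = 1×2 = 2
P[4] = 2×max(2,1) = 2×2 = 4
P[5] = 2×max(3,2) = 2×3 = 6
P[6] = 3×max(3,2) = 3×3 = 9
P[7] = 2×max(5,6) = 2×6 = 12
P[8] = 2×max(6,9) = 2×9 = 18
P[9] = 3×max(6,9) = 3×9 = 27
P[10] = 2×max(8,18) = 2×18 = 36
P[11] = 2×max(9,27) = 2×27 = 54
P[12] = 3×max(9,27) = 3×27 = 81
P[13] = 2×max(11,54) = 2×54 = 108
P[14] = 2×max(12,81) = 2×81 = 162
One optimal split: 3 + 3 + 3 + 3 + 2; product 3×3×3×3×2 = 162.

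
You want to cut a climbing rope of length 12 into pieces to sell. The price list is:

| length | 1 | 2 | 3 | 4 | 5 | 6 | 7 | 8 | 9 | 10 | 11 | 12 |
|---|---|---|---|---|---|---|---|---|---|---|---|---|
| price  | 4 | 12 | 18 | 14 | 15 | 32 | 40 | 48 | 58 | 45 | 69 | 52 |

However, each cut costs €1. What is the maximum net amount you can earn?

75

Build net[k] bottom-up: net[k] = max over allowed piece i of (p[i] + net[k−i]) − 1 per cut.
net[1] = 4
net[2] = max(4+4-1, 12+0) = 12
net[3] = max(4+12-1, 12+4-1, 18+0) = 18
net[4] = max(4+18-1, 12+12-1, 18+4-1, 14+0) = 23
net[5] = max(4+23-1, 12+18-1, 18+12-1, 14+4-1, 15+0) = 29
net[6] = max(4+29-1, 12+23-1, 18+18-1, 14+12-1, 15+4-1, 32+0) = 35
net[7] = max(4+35-1, 12+29-1, 18+23-1, …, 32+4-1, 40+0) = 40
net[8] = max(4+40-1, 12+35-1, 18+29-1, …, 40+4-1, 48+0) = 48
net[9] = max(4+48-1, 12+40-1, 18+35-1, …, 48+4-1, 58+0) = 58
net[10] = max(4+58-1, 12+48-1, 18+40-1, …, 58+4-1, 45+0) = 61
net[11] = max(4+61-1, 12+58-1, 18+48-1, …, 45+4-1, 69+0) = 69
net[12] = max(4+69-1, 12+61-1, 18+58-1, …, 69+4-1, 52+0) = 75
One optimal plan: pieces 9 + 3 (1 cut) → €76 − €1 = €75.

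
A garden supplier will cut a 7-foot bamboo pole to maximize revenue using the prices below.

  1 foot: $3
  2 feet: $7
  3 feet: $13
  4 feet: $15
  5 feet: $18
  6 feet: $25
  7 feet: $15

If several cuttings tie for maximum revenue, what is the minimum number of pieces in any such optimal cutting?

3

Build r[k] bottom-up: r[k] = max over allowed piece i of (p[i] + r[k−i]).
r[1] = 3
r[2] = 7
r[3] = 13
r[4] = 16  (first piece 1, then r[3]=13)
r[5] = 20  (first piece 2, then r[3]=13)
r[6] = 26  (first piece 3, then r[3]=13)
r[7] = 29  (first piece 1, then r[6]=26)
Maximum revenue is $29.
Now minimize piece count subject to staying optimal: for each k, pieces[k] = 1 + min over i with p[i]+r[k−i]=r[k] of pieces[k−i].
pieces[4] = 2
pieces[5] = 2
pieces[6] = 2
pieces[7] = 3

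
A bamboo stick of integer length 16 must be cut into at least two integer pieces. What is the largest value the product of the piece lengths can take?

Let f[k] be the best product for length k (with at least one cut). For each first piece i, the rest contributes max(k−i, f[k−i]).
f[2] = 1×max(1,0) = 1×1 = 1
f[3] = max(1×2, 2×1) = 2
f[4] = max(1×3, 2×2, 3×1) = 4
f[5] = max(1×4, 2×3, 3×2, 4×1) = 6
f[6] = max(1×6, 2×4, 3×3, 4×2, 5×1) = 9
f[7] = max(1×9, 2×6, 3×4, 4×3, 5×2, 6×1) = 12
f[8] = max(1×12, 2×9, 3×6, …, 6×2, 7×1) = 18
f[9] = max(1×18, 2×12, 3×9, …, 7×2, 8×1) = 27
f[10] = max(1×27, 2×18, 3×12, …, 8×2, 9×1) = 36
f[11] = max(1×36, 2×27, 3×18, …, 9×2, 10×1) = 54
f[12] = max(1×54, 2×36, 3×27, …, 10×2, 11×1) = 81
f[13] = max(1×81, 2×54, 3×36, …, 11×2, 12×1) = 108
f[14] = max(1×108, 2×81, 3×54, …, 12×2, 13×1) = 162
f[15] = max(1×162, 2×108, 3×81, …, 13×2, 14×1) = 243
f[16] = max(1×243, 2×162, 3×108, …, 14×2, 15×1) = 324
One optimal split: 3 + 3 + 3 + 3 + 2 + 2; product 3×3×3×3×2×2 = 324.

324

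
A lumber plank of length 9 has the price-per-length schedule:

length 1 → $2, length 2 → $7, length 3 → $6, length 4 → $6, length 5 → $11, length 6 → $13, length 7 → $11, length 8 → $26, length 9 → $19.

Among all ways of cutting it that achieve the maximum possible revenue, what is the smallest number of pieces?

Consider every possible first cut. r[k] is the best of p[i]+r[k−i] over all sellable i≤k.
r[1] = 2
r[2] = max(2+2, 7+0) = 7
r[3] = max(2+7, 7+2, 6+0) = 9
r[4] = max(2+9, 7+7, 6+2, 6+0) = 14
r[5] = max(2+14, 7+9, 6+7, 6+2, 11+0) = 16
r[6] = max(2+16, 7+14, 6+9, 6+7, 11+2, 13+0) = 21
r[7] = max(2+21, 7+16, 6+14, …, 13+2, 11+0) = 23
r[8] = max(2+23, 7+21, 6+16, …, 11+2, 26+0) = 28
r[9] = max(2+28, 7+23, 6+21, …, 26+2, 19+0) = 30
Maximum revenue is $30.
Now minimize piece count subject to staying optimal: for each k, pieces[k] = 1 + min over i with p[i]+r[k−i]=r[k] of pieces[k−i].
pieces[6] = 3
pieces[7] = 4
pieces[8] = 4
pieces[9] = 5

5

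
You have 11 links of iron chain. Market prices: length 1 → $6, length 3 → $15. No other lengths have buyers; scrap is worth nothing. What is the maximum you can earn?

Let best[k] be the best obtainable value from length k. For each k, try every first piece i and keep the best of price[i] + best[k−i].
best[1] = 6
best[2] = 12  (first piece 1, then best[1]=6)
best[3] = 18  (first piece 1, then best[2]=12)
best[4] = 24  (first piece 1, then best[3]=18)
best[5] = 30  (first piece 1, then best[4]=24)
best[6] = 36  (first piece 1, then best[5]=30)
best[7] = 42  (first piece 1, then best[6]=36)
best[8] = 48  (first piece 1, then best[7]=42)
best[9] = 54  (first piece 1, then best[8]=48)
best[10] = 60  (first piece 1, then best[9]=54)
best[11] = 66  (first piece 1, then best[10]=60)
One optimal cutting: 1 + 1 + 1 + 1 + 1 + 1 + 1 + 1 + 1 + 1 + 1 → $66.

66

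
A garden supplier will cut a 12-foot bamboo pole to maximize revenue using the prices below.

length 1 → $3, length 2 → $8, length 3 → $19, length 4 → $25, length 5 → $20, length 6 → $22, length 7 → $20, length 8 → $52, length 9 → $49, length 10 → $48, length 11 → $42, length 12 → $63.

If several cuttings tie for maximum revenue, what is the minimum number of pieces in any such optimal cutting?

Build r[k] bottom-up: r[k] = max over allowed piece i of (p[i] + r[k−i]).
r[1] = 3
r[2] = 8
r[3] = 19
r[4] = 25
r[5] = 28  (first piece 1, then r[4]=25)
r[6] = 38  (first piece 3, then r[3]=19)
r[7] = 44  (first piece 3, then r[4]=25)
r[8] = 52
r[9] = 57  (first piece 3, then r[6]=38)
r[10] = 63  (first piece 3, then r[7]=44)
r[11] = 71  (first piece 3, then r[8]=52)
r[12] = 77  (first piece 4, then r[8]=52)
Maximum revenue is $77.
Now minimize piece count subject to staying optimal: for each k, pieces[k] = 1 + min over i with p[i]+r[k−i]=r[k] of pieces[k−i].
pieces[9] = 3
pieces[10] = 3
pieces[11] = 2
pieces[12] = 2

2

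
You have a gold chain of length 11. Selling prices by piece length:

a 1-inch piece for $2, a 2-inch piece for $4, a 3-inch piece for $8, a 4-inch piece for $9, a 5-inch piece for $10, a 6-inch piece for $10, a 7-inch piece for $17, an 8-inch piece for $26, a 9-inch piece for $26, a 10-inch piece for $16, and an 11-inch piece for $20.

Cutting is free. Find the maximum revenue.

34

Consider every possible first cut. R[k] is the best of p[i]+R[k−i] over all sellable i≤k.
R[1] = 2
R[2] = 4  (first piece 1, then R[1]=2)
R[3] = 8
R[4] = 10  (first piece 1, then R[3]=8)
R[5] = 12  (first piece 1, then R[4]=10)
R[6] = 16  (first piece 3, then R[3]=8)
R[7] = 18  (first piece 1, then R[6]=16)
R[8] = 26
R[9] = 28  (first piece 1, then R[8]=26)
R[10] = 30  (first piece 1, then R[9]=28)
R[11] = 34  (first piece 3, then R[8]=26)
One optimal cutting: 8 + 3 → $26 + $8 = $34.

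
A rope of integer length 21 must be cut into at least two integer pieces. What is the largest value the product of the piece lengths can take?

2187

Fill P[k] for k=2..21: at each k try every first piece i and multiply by the better of (k−i) uncut or P[k−i].
Small cases: P[2]=1, P[3]=2, P[4]=4, P[5]=6, P[6]=9, P[7]=12, P[8]=18, P[9]=27, P[10]=36, P[11]=54, P[12]=81, P[13]=108, P[14]=162, P[15]=243, P[16]=324.
P[17] = 2·max(15,243) = 2·243 = 486
P[18] = 3·max(15,243) = 3·243 = 729
P[19] = 2·max(17,486) = 2·486 = 972
P[20] = 2·max(18,729) = 2·729 = 1458
P[21] = 3·max(18,729) = 3·729 = 2187
One optimal split: 3 + 3 + 3 + 3 + 3 + 3 + 3; product 3·3·3·3·3·3·3 = 2187.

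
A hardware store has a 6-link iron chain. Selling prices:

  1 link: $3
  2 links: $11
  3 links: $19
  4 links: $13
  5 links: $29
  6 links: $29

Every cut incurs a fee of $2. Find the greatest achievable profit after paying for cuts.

Let r[k] be the best obtainable value from length k. For each k, try every first piece i and keep the best of price[i] + r[k−i] minus the 2 cut fee when i<k.
r[1] = 3
r[2] = 11
r[3] = 19
r[4] = 20  (first piece 1, then r[3]=19)
r[5] = 29
r[6] = 36  (first piece 3, then r[3]=19)
One optimal plan: pieces 3 + 3 (1 cut) → $38 − $2 = $36.

36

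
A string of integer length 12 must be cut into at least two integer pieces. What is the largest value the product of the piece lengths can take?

Let f[k] be the best product for length k (with at least one cut). For each first piece i, the rest contributes max(k−i, f[k−i]).
f[2] = 1·max(1,0) = 1·1 = 1
f[3] = 1·max(2,1) = 1·2 = 2
f[4] = 2·max(2,1) = 2·2 = 4
f[5] = 2·max(3,2) = 2·3 = 6
f[6] = 3·max(3,2) = 3·3 = 9
f[7] = 2·max(5,6) = 2·6 = 12
f[8] = 2·max(6,9) = 2·9 = 18
f[9] = 3·max(6,9) = 3·9 = 27
f[10] = 2·max(8,18) = 2·18 = 36
f[11] = 2·max(9,27) = 2·27 = 54
f[12] = 3·max(9,27) = 3·27 = 81
One optimal split: 3 + 3 + 3 + 3; product 3·3·3·3 = 81.

81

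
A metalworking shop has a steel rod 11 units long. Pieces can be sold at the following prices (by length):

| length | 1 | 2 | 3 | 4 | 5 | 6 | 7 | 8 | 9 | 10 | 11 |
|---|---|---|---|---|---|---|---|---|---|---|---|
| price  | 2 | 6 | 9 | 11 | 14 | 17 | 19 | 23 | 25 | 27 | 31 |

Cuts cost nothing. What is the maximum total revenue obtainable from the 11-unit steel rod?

Let r[k] be the best obtainable value from length k. For each k, try every first piece i and keep the best of price[i] + r[k−i].
r[1] = 2
r[2] = max(2+2, 6+0) = 6
r[3] = max(2+6, 6+2, 9+0) = 9
r[4] = max(2+9, 6+6, 9+2, 11+0) = 12
r[5] = max(2+12, 6+9, 9+6, 11+2, 14+0) = 15
r[6] = max(2+15, 6+12, 9+9, 11+6, 14+2, 17+0) = 18
r[7] = max(2+18, 6+15, 9+12, …, 17+2, 19+0) = 21
r[8] = max(2+21, 6+18, 9+15, …, 19+2, 23+0) = 24
r[9] = max(2+24, 6+21, 9+18, …, 23+2, 25+0) = 27
r[10] = max(2+27, 6+24, 9+21, …, 25+2, 27+0) = 30
r[11] = max(2+30, 6+27, 9+24, …, 27+2, 31+0) = 33
One optimal cutting: 3 + 2 + 2 + 2 + 2 → $9 + $6 + $6 + $6 + $6 = $33.

33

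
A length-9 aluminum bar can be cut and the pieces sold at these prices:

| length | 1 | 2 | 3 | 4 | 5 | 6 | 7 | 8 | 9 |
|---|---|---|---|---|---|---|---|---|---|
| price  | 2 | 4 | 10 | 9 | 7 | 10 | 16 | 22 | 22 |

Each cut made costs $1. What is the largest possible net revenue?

Let r[k] be the best obtainable value from length k. For each k, try every first piece i and keep the best of price[i] + r[k−i] minus the 1 cut fee when i<k.
r[1] = 2
r[2] = 4
r[3] = 10
r[4] = 11  (first piece 1, then r[3]=10)
r[5] = 13  (first piece 2, then r[3]=10)
r[6] = 19  (first piece 3, then r[3]=10)
r[7] = 20  (first piece 1, then r[6]=19)
r[8] = 22  (first piece 2, then r[6]=19)
r[9] = 28  (first piece 3, then r[6]=19)
One optimal plan: pieces 3 + 3 + 3 (2 cuts) → $30 − $2 = $28.

28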